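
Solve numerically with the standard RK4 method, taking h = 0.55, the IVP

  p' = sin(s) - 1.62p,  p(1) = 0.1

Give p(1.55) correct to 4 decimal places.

0.3878

RK4: k1 = f(s_n, p_n); k2 = f(s_n + h/2, p_n + (h/2)·k1); k3 = f(s_n + h/2, p_n + (h/2)·k2); k4 = f(s_n + h, p_n + h·k3); p_{n+1} = p_n + (h/6)·(k1 + 2k2 + 2k3 + k4).
s=1.000000, p=0.100000:
  k1 = f(1.000000, 0.100000) = 0.679471
  k2 = f(1.275000, 0.286855) = 0.491866
  k3 = f(1.275000, 0.235263) = 0.575444
  k4 = f(1.550000, 0.416494) = 0.325063
  p ← 0.100000 + (0.55/6)·(k1 + 2k2 + 2k3 + k4) = 0.387756
p(1.55) ≈ 0.3878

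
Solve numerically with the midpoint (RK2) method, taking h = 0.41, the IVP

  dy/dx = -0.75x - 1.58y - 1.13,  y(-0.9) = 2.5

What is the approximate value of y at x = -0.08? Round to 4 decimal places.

0.4090

Midpoint: k1 = f(x_n, y_n); k2 = f(x_n + h/2, y_n + (h/2)·k1); y_{n+1} = y_n + h·k2.
x=-0.900000, y=2.500000:
  k1 = f(-0.900000, 2.500000) = -4.405000
  k2 = f(-0.695000, 1.596975) = -3.131971
  y ← 2.500000 + 0.41·(-3.131971) = 1.215892
x=-0.490000, y=1.215892:
  k1 = f(-0.490000, 1.215892) = -2.683610
  k2 = f(-0.285000, 0.665752) = -1.968138
  y ← 1.215892 + 0.41·(-1.968138) = 0.408955
y(-0.08) ≈ 0.4090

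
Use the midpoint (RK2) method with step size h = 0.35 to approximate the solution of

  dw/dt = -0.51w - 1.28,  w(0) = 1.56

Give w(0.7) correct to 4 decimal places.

Midpoint: k1 = f(t_n, w_n); k2 = f(t_n + h/2, w_n + (h/2)·k1); w_{n+1} = w_n + h·k2.
t=0.000000, w=1.560000:
  k1 = f(0.000000, 1.560000) = -2.075600
  k2 = f(0.175000, 1.196770) = -1.890353
  w ← 1.560000 + 0.35·(-1.890353) = 0.898377
t=0.350000, w=0.898377:
  k1 = f(0.350000, 0.898377) = -1.738172
  k2 = f(0.525000, 0.594196) = -1.583040
  w ← 0.898377 + 0.35·(-1.583040) = 0.344312
w(0.7) ≈ 0.3443

0.3443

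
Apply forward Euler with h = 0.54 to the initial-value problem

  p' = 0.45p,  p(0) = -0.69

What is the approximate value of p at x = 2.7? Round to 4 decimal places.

Euler: p_{n+1} = p_n + h·f(x_n, p_n).
x=0.000000, p=-0.690000: f=-0.310500 → p ← -0.690000 + 0.54·(-0.310500) = -0.857670
x=0.540000, p=-0.857670: f=-0.385952 → p ← -0.857670 + 0.54·(-0.385952) = -1.066084
x=1.080000, p=-1.066084: f=-0.479738 → p ← -1.066084 + 0.54·(-0.479738) = -1.325142
x=1.620000, p=-1.325142: f=-0.596314 → p ← -1.325142 + 0.54·(-0.596314) = -1.647152
x=2.160000, p=-1.647152: f=-0.741218 → p ← -1.647152 + 0.54·(-0.741218) = -2.047410
p(2.7) ≈ -2.0474

-2.0474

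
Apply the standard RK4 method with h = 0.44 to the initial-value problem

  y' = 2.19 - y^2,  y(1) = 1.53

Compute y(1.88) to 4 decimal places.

1.4843

RK4: k1 = f(t_n, y_n); k2 = f(t_n + h/2, y_n + (h/2)·k1); k3 = f(t_n + h/2, y_n + (h/2)·k2); k4 = f(t_n + h, y_n + h·k3); y_{n+1} = y_n + (h/6)·(k1 + 2k2 + 2k3 + k4).
t=1.000000, y=1.530000:
  k1 = f(1.000000, 1.530000) = -0.150900
  k2 = f(1.220000, 1.496802) = -0.050416
  k3 = f(1.220000, 1.518908) = -0.117083
  k4 = f(1.440000, 1.478484) = 0.004086
  y ← 1.530000 + (0.44/6)·(k1 + 2k2 + 2k3 + k4) = 1.494667
t=1.440000, y=1.494667:
  k1 = f(1.440000, 1.494667) = -0.044030
  k2 = f(1.660000, 1.484981) = -0.015167
  k3 = f(1.660000, 1.491330) = -0.034066
  k4 = f(1.880000, 1.479678) = 0.000553
  y ← 1.494667 + (0.44/6)·(k1 + 2k2 + 2k3 + k4) = 1.484258
y(1.88) ≈ 1.4843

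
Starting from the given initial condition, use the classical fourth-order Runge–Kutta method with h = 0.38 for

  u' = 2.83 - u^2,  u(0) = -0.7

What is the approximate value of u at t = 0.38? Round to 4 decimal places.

RK4: k1 = f(t_n, u_n); k2 = f(t_n + h/2, u_n + (h/2)·k1); k3 = f(t_n + h/2, u_n + (h/2)·k2); k4 = f(t_n + h, u_n + h·k3); u_{n+1} = u_n + (h/6)·(k1 + 2k2 + 2k3 + k4).
t=0.000000, u=-0.700000:
  k1 = f(0.000000, -0.700000) = 2.340000
  k2 = f(0.190000, -0.255400) = 2.764771
  k3 = f(0.190000, -0.174694) = 2.799482
  k4 = f(0.380000, 0.363803) = 2.697647
  u ← -0.700000 + (0.38/6)·(k1 + 2k2 + 2k3 + k4) = 0.323856
u(0.38) ≈ 0.3239

0.3239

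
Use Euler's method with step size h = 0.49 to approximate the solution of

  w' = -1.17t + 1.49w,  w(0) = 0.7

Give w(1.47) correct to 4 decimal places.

Euler: w_{n+1} = w_n + h·f(t_n, w_n).
t=0.000000, w=0.700000: f=1.043000 → w ← 0.700000 + 0.49·1.043000 = 1.211070
t=0.490000, w=1.211070: f=1.231194 → w ← 1.211070 + 0.49·1.231194 = 1.814355
t=0.980000, w=1.814355: f=1.556789 → w ← 1.814355 + 0.49·1.556789 = 2.577182
w(1.47) ≈ 2.5772

2.5772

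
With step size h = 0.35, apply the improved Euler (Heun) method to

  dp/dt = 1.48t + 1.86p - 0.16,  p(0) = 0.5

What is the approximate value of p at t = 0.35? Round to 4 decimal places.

0.9479

Heun: k1 = f(t_n, p_n); k2 = f(t_n + h, p_n + h·k1); p_{n+1} = p_n + (h/2)·(k1 + k2).
t=0.000000, p=0.500000:
  k1 = f(0.000000, 0.500000) = 0.770000
  k2 = f(0.350000, 0.769500) = 1.789270
  p ← 0.500000 + (0.35/2)·(0.770000 + 1.789270) = 0.947872
p(0.35) ≈ 0.9479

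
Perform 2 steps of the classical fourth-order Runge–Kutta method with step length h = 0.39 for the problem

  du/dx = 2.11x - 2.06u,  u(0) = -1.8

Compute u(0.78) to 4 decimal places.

0.0376

RK4: k1 = f(x_n, u_n); k2 = f(x_n + h/2, u_n + (h/2)·k1); k3 = f(x_n + h/2, u_n + (h/2)·k2); k4 = f(x_n + h, u_n + h·k3); u_{n+1} = u_n + (h/6)·(k1 + 2k2 + 2k3 + k4).
x=0.000000, u=-1.800000:
  k1 = f(0.000000, -1.800000) = 3.708000
  k2 = f(0.195000, -1.076940) = 2.629946
  k3 = f(0.195000, -1.287160) = 3.063001
  k4 = f(0.390000, -0.605430) = 2.070085
  u ← -1.800000 + (0.39/6)·(k1 + 2k2 + 2k3 + k4) = -0.684341
x=0.390000, u=-0.684341:
  k1 = f(0.390000, -0.684341) = 2.232643
  k2 = f(0.585000, -0.248976) = 1.747240
  k3 = f(0.585000, -0.343629) = 1.942227
  k4 = f(0.780000, 0.073127) = 1.495158
  u ← -0.684341 + (0.39/6)·(k1 + 2k2 + 2k3 + k4) = 0.037596
u(0.78) ≈ 0.0376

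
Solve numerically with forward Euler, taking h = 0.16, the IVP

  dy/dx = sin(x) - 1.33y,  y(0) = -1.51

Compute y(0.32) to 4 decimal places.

Euler: y_{n+1} = y_n + h·f(x_n, y_n).
x=0.000000, y=-1.510000: f=2.008300 → y ← -1.510000 + 0.16·2.008300 = -1.188672
x=0.160000, y=-1.188672: f=1.740252 → y ← -1.188672 + 0.16·1.740252 = -0.910232
y(0.32) ≈ -0.9102

-0.9102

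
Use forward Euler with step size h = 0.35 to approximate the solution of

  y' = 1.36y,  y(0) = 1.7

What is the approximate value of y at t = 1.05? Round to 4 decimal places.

5.4665

Euler: y_{n+1} = y_n + h·f(t_n, y_n).
t=0.000000, y=1.700000: f=2.312000 → y ← 1.700000 + 0.35·2.312000 = 2.509200
t=0.350000, y=2.509200: f=3.412512 → y ← 2.509200 + 0.35·3.412512 = 3.703579
t=0.700000, y=3.703579: f=5.036868 → y ← 3.703579 + 0.35·5.036868 = 5.466483
y(1.05) ≈ 5.4665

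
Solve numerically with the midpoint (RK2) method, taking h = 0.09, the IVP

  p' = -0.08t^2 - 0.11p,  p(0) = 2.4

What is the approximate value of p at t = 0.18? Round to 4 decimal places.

2.3528

Midpoint: k1 = f(t_n, p_n); k2 = f(t_n + h/2, p_n + (h/2)·k1); p_{n+1} = p_n + h·k2.
t=0.000000, p=2.400000:
  k1 = f(0.000000, 2.400000) = -0.264000
  k2 = f(0.045000, 2.388120) = -0.262855
  p ← 2.400000 + 0.09·(-0.262855) = 2.376343
t=0.090000, p=2.376343:
  k1 = f(0.090000, 2.376343) = -0.262046
  k2 = f(0.135000, 2.364551) = -0.261559
  p ← 2.376343 + 0.09·(-0.261559) = 2.352803
p(0.18) ≈ 2.3528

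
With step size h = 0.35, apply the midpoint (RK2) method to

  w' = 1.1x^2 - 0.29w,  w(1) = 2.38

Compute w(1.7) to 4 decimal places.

3.2659

Midpoint: k1 = f(x_n, w_n); k2 = f(x_n + h/2, w_n + (h/2)·k1); w_{n+1} = w_n + h·k2.
x=1.000000, w=2.380000:
  k1 = f(1.000000, 2.380000) = 0.409800
  k2 = f(1.175000, 2.451715) = 0.807690
  w ← 2.380000 + 0.35·0.807690 = 2.662692
x=1.350000, w=2.662692:
  k1 = f(1.350000, 2.662692) = 1.232569
  k2 = f(1.525000, 2.878391) = 1.723454
  w ← 2.662692 + 0.35·1.723454 = 3.265900
w(1.7) ≈ 3.2659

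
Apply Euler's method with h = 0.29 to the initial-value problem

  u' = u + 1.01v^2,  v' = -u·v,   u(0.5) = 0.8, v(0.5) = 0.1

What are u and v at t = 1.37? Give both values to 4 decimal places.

Euler on (u,v): u_{n+1} = u_n + h·u', v_{n+1} = v_n + h·v'.
0.500000: (0.800000, 0.100000); f=(0.810100, -0.080000) → (1.034929, 0.076800)
0.790000: (1.034929, 0.076800); f=(1.040886, -0.079483) → (1.336786, 0.053750)
1.080000: (1.336786, 0.053750); f=(1.339704, -0.071852) → (1.725300, 0.032913)
(u(1.37), v(1.37)) ≈ (1.7253, 0.0329)

1.7253, 0.0329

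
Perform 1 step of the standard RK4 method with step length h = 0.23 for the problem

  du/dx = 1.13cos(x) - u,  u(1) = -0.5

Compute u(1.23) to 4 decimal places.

RK4: k1 = f(x_n, u_n); k2 = f(x_n + h/2, u_n + (h/2)·k1); k3 = f(x_n + h/2, u_n + (h/2)·k2); k4 = f(x_n + h, u_n + h·k3); u_{n+1} = u_n + (h/6)·(k1 + 2k2 + 2k3 + k4).
x=1.000000, u=-0.500000:
  k1 = f(1.000000, -0.500000) = 1.110542
  k2 = f(1.115000, -0.372288) = 0.869688
  k3 = f(1.115000, -0.399986) = 0.897386
  k4 = f(1.230000, -0.293601) = 0.671290
  u ← -0.500000 + (0.23/6)·(k1 + 2k2 + 2k3 + k4) = -0.296221
u(1.23) ≈ -0.2962

-0.2962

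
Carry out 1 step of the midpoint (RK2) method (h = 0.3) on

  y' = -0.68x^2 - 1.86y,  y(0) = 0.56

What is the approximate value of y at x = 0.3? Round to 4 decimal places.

Midpoint: k1 = f(x_n, y_n); k2 = f(x_n + h/2, y_n + (h/2)·k1); y_{n+1} = y_n + h·k2.
x=0.000000, y=0.560000:
  k1 = f(0.000000, 0.560000) = -1.041600
  k2 = f(0.150000, 0.403760) = -0.766294
  y ← 0.560000 + 0.3·(-0.766294) = 0.330112
y(0.3) ≈ 0.3301

0.3301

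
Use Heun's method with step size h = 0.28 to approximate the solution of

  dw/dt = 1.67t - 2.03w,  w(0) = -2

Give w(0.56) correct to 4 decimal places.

-0.5056

Heun: k1 = f(t_n, w_n); k2 = f(t_n + h, w_n + h·k1); w_{n+1} = w_n + (h/2)·(k1 + k2).
t=0.000000, w=-2.000000:
  k1 = f(0.000000, -2.000000) = 4.060000
  k2 = f(0.280000, -0.863200) = 2.219896
  w ← -2.000000 + (0.28/2)·(4.060000 + 2.219896) = -1.120815
t=0.280000, w=-1.120815:
  k1 = f(0.280000, -1.120815) = 2.742854
  k2 = f(0.560000, -0.352816) = 1.651416
  w ← -1.120815 + (0.28/2)·(2.742854 + 1.651416) = -0.505617
w(0.56) ≈ -0.5056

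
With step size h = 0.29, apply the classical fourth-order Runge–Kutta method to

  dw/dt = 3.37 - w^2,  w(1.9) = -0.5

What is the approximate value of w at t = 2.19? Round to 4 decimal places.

0.4540

RK4: k1 = f(t_n, w_n); k2 = f(t_n + h/2, w_n + (h/2)·k1); k3 = f(t_n + h/2, w_n + (h/2)·k2); k4 = f(t_n + h, w_n + h·k3); w_{n+1} = w_n + (h/6)·(k1 + 2k2 + 2k3 + k4).
t=1.900000, w=-0.500000:
  k1 = f(1.900000, -0.500000) = 3.120000
  k2 = f(2.045000, -0.047600) = 3.367734
  k3 = f(2.045000, -0.011679) = 3.369864
  k4 = f(2.190000, 0.477260) = 3.142222
  w ← -0.500000 + (0.29/6)·(k1 + 2k2 + 2k3 + k4) = 0.453975
w(2.19) ≈ 0.4540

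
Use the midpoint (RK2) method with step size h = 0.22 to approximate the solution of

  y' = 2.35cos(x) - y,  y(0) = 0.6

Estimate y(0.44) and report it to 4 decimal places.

1.1892

Midpoint: k1 = f(x_n, y_n); k2 = f(x_n + h/2, y_n + (h/2)·k1); y_{n+1} = y_n + h·k2.
x=0.000000, y=0.600000:
  k1 = f(0.000000, 0.600000) = 1.750000
  k2 = f(0.110000, 0.792500) = 1.543297
  y ← 0.600000 + 0.22·1.543297 = 0.939525
x=0.220000, y=0.939525:
  k1 = f(0.220000, 0.939525) = 1.353834
  k2 = f(0.330000, 1.088447) = 1.134752
  y ← 0.939525 + 0.22·1.134752 = 1.189171
y(0.44) ≈ 1.1892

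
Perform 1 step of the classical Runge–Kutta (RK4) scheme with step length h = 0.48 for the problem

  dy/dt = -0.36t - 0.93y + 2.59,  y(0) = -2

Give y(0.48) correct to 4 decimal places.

-0.3137

RK4: k1 = f(t_n, y_n); k2 = f(t_n + h/2, y_n + (h/2)·k1); k3 = f(t_n + h/2, y_n + (h/2)·k2); k4 = f(t_n + h, y_n + h·k3); y_{n+1} = y_n + (h/6)·(k1 + 2k2 + 2k3 + k4).
t=0.000000, y=-2.000000:
  k1 = f(0.000000, -2.000000) = 4.450000
  k2 = f(0.240000, -0.932000) = 3.370360
  k3 = f(0.240000, -1.191114) = 3.611336
  k4 = f(0.480000, -0.266559) = 2.665100
  y ← -2.000000 + (0.48/6)·(k1 + 2k2 + 2k3 + k4) = -0.313721
y(0.48) ≈ -0.3137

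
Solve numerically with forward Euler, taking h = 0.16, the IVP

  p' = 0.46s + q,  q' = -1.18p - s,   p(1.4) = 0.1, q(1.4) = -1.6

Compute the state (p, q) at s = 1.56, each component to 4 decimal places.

Euler on (p,q): p_{n+1} = p_n + h·p', q_{n+1} = q_n + h·q'.
1.400000: (0.100000, -1.600000); f=(-0.956000, -1.518000) → (-0.052960, -1.842880)
(p(1.56), q(1.56)) ≈ (-0.0530, -1.8429)

-0.0530, -1.8429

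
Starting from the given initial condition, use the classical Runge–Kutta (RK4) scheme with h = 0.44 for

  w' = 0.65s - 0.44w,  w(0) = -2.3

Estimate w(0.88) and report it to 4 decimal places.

-1.3395

RK4: k1 = f(s_n, w_n); k2 = f(s_n + h/2, w_n + (h/2)·k1); k3 = f(s_n + h/2, w_n + (h/2)·k2); k4 = f(s_n + h, w_n + h·k3); w_{n+1} = w_n + (h/6)·(k1 + 2k2 + 2k3 + k4).
s=0.000000, w=-2.300000:
  k1 = f(0.000000, -2.300000) = 1.012000
  k2 = f(0.220000, -2.077360) = 1.057038
  k3 = f(0.220000, -2.067452) = 1.052679
  k4 = f(0.440000, -1.836821) = 1.094201
  w ← -2.300000 + (0.44/6)·(k1 + 2k2 + 2k3 + k4) = -1.836120
s=0.440000, w=-1.836120:
  k1 = f(0.440000, -1.836120) = 1.093893
  k2 = f(0.660000, -1.595464) = 1.131004
  k3 = f(0.660000, -1.587299) = 1.127412
  k4 = f(0.880000, -1.340059) = 1.161626
  w ← -1.836120 + (0.44/6)·(k1 + 2k2 + 2k3 + k4) = -1.339481
w(0.88) ≈ -1.3395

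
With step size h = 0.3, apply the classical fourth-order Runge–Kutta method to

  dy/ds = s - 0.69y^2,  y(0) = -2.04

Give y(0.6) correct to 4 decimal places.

-10.7483

RK4: k1 = f(s_n, y_n); k2 = f(s_n + h/2, y_n + (h/2)·k1); k3 = f(s_n + h/2, y_n + (h/2)·k2); k4 = f(s_n + h, y_n + h·k3); y_{n+1} = y_n + (h/6)·(k1 + 2k2 + 2k3 + k4).
s=0.000000, y=-2.040000:
  k1 = f(0.000000, -2.040000) = -2.871504
  k2 = f(0.150000, -2.470726) = -4.062095
  k3 = f(0.150000, -2.649314) = -4.693017
  k4 = f(0.300000, -3.447905) = -7.902755
  y ← -2.040000 + (0.3/6)·(k1 + 2k2 + 2k3 + k4) = -3.454224
s=0.300000, y=-3.454224:
  k1 = f(0.300000, -3.454224) = -7.932848
  k2 = f(0.450000, -4.644151) = -14.432018
  k3 = f(0.450000, -5.619027) = -21.335689
  k4 = f(0.600000, -9.854931) = -66.412568
  y ← -3.454224 + (0.3/6)·(k1 + 2k2 + 2k3 + k4) = -10.748266
y(0.6) ≈ -10.7483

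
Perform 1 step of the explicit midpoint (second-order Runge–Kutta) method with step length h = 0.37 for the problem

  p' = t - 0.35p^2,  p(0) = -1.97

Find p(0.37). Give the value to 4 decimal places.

Midpoint: k1 = f(t_n, p_n); k2 = f(t_n + h/2, p_n + (h/2)·k1); p_{n+1} = p_n + h·k2.
t=0.000000, p=-1.970000:
  k1 = f(0.000000, -1.970000) = -1.358315
  k2 = f(0.185000, -2.221288) = -1.541943
  p ← -1.970000 + 0.37·(-1.541943) = -2.540519
p(0.37) ≈ -2.5405

-2.5405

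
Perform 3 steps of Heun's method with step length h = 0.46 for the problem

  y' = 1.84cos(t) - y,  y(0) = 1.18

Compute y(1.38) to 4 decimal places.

Heun: k1 = f(t_n, y_n); k2 = f(t_n + h, y_n + h·k1); y_{n+1} = y_n + (h/2)·(k1 + k2).
t=0.000000, y=1.180000:
  k1 = f(0.000000, 1.180000) = 0.660000
  k2 = f(0.460000, 1.483600) = 0.165137
  y ← 1.180000 + (0.46/2)·(0.660000 + 0.165137) = 1.369781
t=0.460000, y=1.369781:
  k1 = f(0.460000, 1.369781) = 0.278955
  k2 = f(0.920000, 1.498101) = -0.383392
  y ← 1.369781 + (0.46/2)·(0.278955 + (-0.383392)) = 1.345761
t=0.920000, y=1.345761:
  k1 = f(0.920000, 1.345761) = -0.231052
  k2 = f(1.380000, 1.239477) = -0.890538
  y ← 1.345761 + (0.46/2)·(-0.231052 + (-0.890538)) = 1.087795
y(1.38) ≈ 1.0878

1.0878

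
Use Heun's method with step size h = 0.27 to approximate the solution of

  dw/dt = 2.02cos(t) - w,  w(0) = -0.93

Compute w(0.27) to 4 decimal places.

-0.2509

Heun: k1 = f(t_n, w_n); k2 = f(t_n + h, w_n + h·k1); w_{n+1} = w_n + (h/2)·(k1 + k2).
t=0.000000, w=-0.930000:
  k1 = f(0.000000, -0.930000) = 2.950000
  k2 = f(0.270000, -0.133500) = 2.080317
  w ← -0.930000 + (0.27/2)·(2.950000 + 2.080317) = -0.250907
w(0.27) ≈ -0.2509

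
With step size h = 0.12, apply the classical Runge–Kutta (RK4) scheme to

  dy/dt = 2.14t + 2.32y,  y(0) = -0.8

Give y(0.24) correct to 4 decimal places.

RK4: k1 = f(t_n, y_n); k2 = f(t_n + h/2, y_n + (h/2)·k1); k3 = f(t_n + h/2, y_n + (h/2)·k2); k4 = f(t_n + h, y_n + h·k3); y_{n+1} = y_n + (h/6)·(k1 + 2k2 + 2k3 + k4).
t=0.000000, y=-0.800000:
  k1 = f(0.000000, -0.800000) = -1.856000
  k2 = f(0.060000, -0.911360) = -1.985955
  k3 = f(0.060000, -0.919157) = -2.004045
  k4 = f(0.120000, -1.040485) = -2.157126
  y ← -0.800000 + (0.12/6)·(k1 + 2k2 + 2k3 + k4) = -1.039863
t=0.120000, y=-1.039863:
  k1 = f(0.120000, -1.039863) = -2.155681
  k2 = f(0.180000, -1.169203) = -2.327352
  k3 = f(0.180000, -1.179504) = -2.351248
  k4 = f(0.240000, -1.322012) = -2.553469
  y ← -1.039863 + (0.12/6)·(k1 + 2k2 + 2k3 + k4) = -1.321190
y(0.24) ≈ -1.3212

-1.3212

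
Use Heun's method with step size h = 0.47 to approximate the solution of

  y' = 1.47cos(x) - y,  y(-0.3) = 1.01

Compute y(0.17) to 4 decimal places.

1.1622

Heun: k1 = f(x_n, y_n); k2 = f(x_n + h, y_n + h·k1); y_{n+1} = y_n + (h/2)·(k1 + k2).
x=-0.300000, y=1.010000:
  k1 = f(-0.300000, 1.010000) = 0.394345
  k2 = f(0.170000, 1.195342) = 0.253468
  y ← 1.010000 + (0.47/2)·(0.394345 + 0.253468) = 1.162236
y(0.17) ≈ 1.1622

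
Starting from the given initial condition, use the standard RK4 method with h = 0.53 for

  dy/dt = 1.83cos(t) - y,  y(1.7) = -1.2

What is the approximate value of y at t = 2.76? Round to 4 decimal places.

-1.1984

RK4: k1 = f(t_n, y_n); k2 = f(t_n + h/2, y_n + (h/2)·k1); k3 = f(t_n + h/2, y_n + (h/2)·k2); k4 = f(t_n + h, y_n + h·k3); y_{n+1} = y_n + (h/6)·(k1 + 2k2 + 2k3 + k4).
t=1.700000, y=-1.200000:
  k1 = f(1.700000, -1.200000) = 0.964215
  k2 = f(1.965000, -0.944483) = 0.241629
  k3 = f(1.965000, -1.135968) = 0.433114
  k4 = f(2.230000, -0.970449) = -0.150403
  y ← -1.200000 + (0.53/6)·(k1 + 2k2 + 2k3 + k4) = -1.008909
t=2.230000, y=-1.008909:
  k1 = f(2.230000, -1.008909) = -0.111944
  k2 = f(2.495000, -1.038574) = -0.422025
  k3 = f(2.495000, -1.120745) = -0.339853
  k4 = f(2.760000, -1.189031) = -0.509342
  y ← -1.008909 + (0.53/6)·(k1 + 2k2 + 2k3 + k4) = -1.198387
y(2.76) ≈ -1.1984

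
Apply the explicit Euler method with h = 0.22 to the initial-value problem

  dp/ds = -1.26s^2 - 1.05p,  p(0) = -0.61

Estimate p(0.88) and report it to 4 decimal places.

-0.3833

Euler: p_{n+1} = p_n + h·f(s_n, p_n).
s=0.000000, p=-0.610000: f=0.640500 → p ← -0.610000 + 0.22·0.640500 = -0.469090
s=0.220000, p=-0.469090: f=0.431561 → p ← -0.469090 + 0.22·0.431561 = -0.374147
s=0.440000, p=-0.374147: f=0.148918 → p ← -0.374147 + 0.22·0.148918 = -0.341385
s=0.660000, p=-0.341385: f=-0.190402 → p ← -0.341385 + 0.22·(-0.190402) = -0.383273
p(0.88) ≈ -0.3833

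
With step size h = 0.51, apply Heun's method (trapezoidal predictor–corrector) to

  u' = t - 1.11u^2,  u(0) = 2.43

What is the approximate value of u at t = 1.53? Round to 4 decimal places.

1.0067

Heun: k1 = f(t_n, u_n); k2 = f(t_n + h, u_n + h·k1); u_{n+1} = u_n + (h/2)·(k1 + k2).
t=0.000000, u=2.430000:
  k1 = f(0.000000, 2.430000) = -6.554439
  k2 = f(0.510000, -0.912764) = -0.414783
  u ← 2.430000 + (0.51/2)·(-6.554439 + (-0.414783)) = 0.652848
t=0.510000, u=0.652848:
  k1 = f(0.510000, 0.652848) = 0.036906
  k2 = f(1.020000, 0.671670) = 0.519233
  u ← 0.652848 + (0.51/2)·(0.036906 + 0.519233) = 0.794664
t=1.020000, u=0.794664:
  k1 = f(1.020000, 0.794664) = 0.319045
  k2 = f(1.530000, 0.957377) = 0.512606
  u ← 0.794664 + (0.51/2)·(0.319045 + 0.512606) = 1.006735
u(1.53) ≈ 1.0067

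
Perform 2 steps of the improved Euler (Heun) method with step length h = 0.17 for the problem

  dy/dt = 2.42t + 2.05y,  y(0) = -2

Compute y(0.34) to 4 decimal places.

Heun: k1 = f(t_n, y_n); k2 = f(t_n + h, y_n + h·k1); y_{n+1} = y_n + (h/2)·(k1 + k2).
t=0.000000, y=-2.000000:
  k1 = f(0.000000, -2.000000) = -4.100000
  k2 = f(0.170000, -2.697000) = -5.117450
  y ← -2.000000 + (0.17/2)·(-4.100000 + (-5.117450)) = -2.783483
t=0.170000, y=-2.783483:
  k1 = f(0.170000, -2.783483) = -5.294741
  k2 = f(0.340000, -3.683589) = -6.728558
  y ← -2.783483 + (0.17/2)·(-5.294741 + (-6.728558)) = -3.805464
y(0.34) ≈ -3.8055

-3.8055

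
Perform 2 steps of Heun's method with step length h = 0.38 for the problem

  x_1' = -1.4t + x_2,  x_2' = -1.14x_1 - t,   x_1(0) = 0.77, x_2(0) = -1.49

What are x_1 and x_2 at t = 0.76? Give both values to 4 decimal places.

-0.9684, -1.8170

Heun on (x_1,x_2): k1 = f(t_n, state_n); k2 = f(t_n + h, state_n + h·k1); state_{n+1} = state_n + (h/2)·(k1 + k2).
0.000000: (0.770000, -1.490000)
  k1 = (-1.490000, -0.877800)
  predictor → (0.203800, -1.823564)
  k2 = (-2.355564, -0.612332)
  → (0.039343, -1.773125)
0.380000: (0.039343, -1.773125)
  k1 = (-2.305125, -0.424851)
  predictor → (-0.836605, -1.934568)
  k2 = (-2.998568, 0.193729)
  → (-0.968359, -1.817038)
(x_1(0.76), x_2(0.76)) ≈ (-0.9684, -1.8170)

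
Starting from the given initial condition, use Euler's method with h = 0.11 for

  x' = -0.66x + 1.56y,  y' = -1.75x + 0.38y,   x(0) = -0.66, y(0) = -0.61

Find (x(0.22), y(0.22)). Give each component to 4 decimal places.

Euler on (x,y): x_{n+1} = x_n + h·x', y_{n+1} = y_n + h·y'.
0.000000: (-0.660000, -0.610000); f=(-0.516000, 0.923200) → (-0.716760, -0.508448)
0.110000: (-0.716760, -0.508448); f=(-0.320117, 1.061120) → (-0.751973, -0.391725)
(x(0.22), y(0.22)) ≈ (-0.7520, -0.3917)

-0.7520, -0.3917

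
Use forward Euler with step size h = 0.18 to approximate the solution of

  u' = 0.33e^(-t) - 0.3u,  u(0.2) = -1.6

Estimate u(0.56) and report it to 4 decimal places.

-1.3452

Euler: u_{n+1} = u_n + h·f(t_n, u_n).
t=0.200000, u=-1.600000: f=0.750181 → u ← -1.600000 + 0.18·0.750181 = -1.464967
t=0.380000, u=-1.464967: f=0.665164 → u ← -1.464967 + 0.18·0.665164 = -1.345238
u(0.56) ≈ -1.3452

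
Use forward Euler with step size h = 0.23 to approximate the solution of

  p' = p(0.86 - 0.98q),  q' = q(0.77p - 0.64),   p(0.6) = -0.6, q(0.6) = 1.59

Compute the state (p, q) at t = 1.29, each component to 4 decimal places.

-0.4655, 0.6978

Euler on (p,q): p_{n+1} = p_n + h·p', q_{n+1} = q_n + h·q'.
0.600000: (-0.600000, 1.590000); f=(0.418920, -1.752180) → (-0.503648, 1.186999)
0.830000: (-0.503648, 1.186999); f=(0.152736, -1.220008) → (-0.468519, 0.906397)
1.060000: (-0.468519, 0.906397); f=(0.013244, -0.907085) → (-0.465473, 0.697767)
(p(1.29), q(1.29)) ≈ (-0.4655, 0.6978)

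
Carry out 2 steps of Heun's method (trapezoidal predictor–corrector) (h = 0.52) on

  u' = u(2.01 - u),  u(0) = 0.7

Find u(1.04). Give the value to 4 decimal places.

1.5837

Heun: k1 = f(t_n, u_n); k2 = f(t_n + h, u_n + h·k1); u_{n+1} = u_n + (h/2)·(k1 + k2).
t=0.000000, u=0.700000:
  k1 = f(0.000000, 0.700000) = 0.917000
  k2 = f(0.520000, 1.176840) = 0.980496
  u ← 0.700000 + (0.52/2)·(0.917000 + 0.980496) = 1.193349
t=0.520000, u=1.193349:
  k1 = f(0.520000, 1.193349) = 0.974550
  k2 = f(1.040000, 1.700115) = 0.526840
  u ← 1.193349 + (0.52/2)·(0.974550 + 0.526840) = 1.583710
u(1.04) ≈ 1.5837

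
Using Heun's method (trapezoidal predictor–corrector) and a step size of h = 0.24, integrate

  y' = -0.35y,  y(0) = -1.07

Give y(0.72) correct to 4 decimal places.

Heun: k1 = f(t_n, y_n); k2 = f(t_n + h, y_n + h·k1); y_{n+1} = y_n + (h/2)·(k1 + k2).
t=0.000000, y=-1.070000:
  k1 = f(0.000000, -1.070000) = 0.374500
  k2 = f(0.240000, -0.980120) = 0.343042
  y ← -1.070000 + (0.24/2)·(0.374500 + 0.343042) = -0.983895
t=0.240000, y=-0.983895:
  k1 = f(0.240000, -0.983895) = 0.344363
  k2 = f(0.480000, -0.901248) = 0.315437
  y ← -0.983895 + (0.24/2)·(0.344363 + 0.315437) = -0.904719
t=0.480000, y=-0.904719:
  k1 = f(0.480000, -0.904719) = 0.316652
  k2 = f(0.720000, -0.828723) = 0.290053
  y ← -0.904719 + (0.24/2)·(0.316652 + 0.290053) = -0.831914
y(0.72) ≈ -0.8319

-0.8319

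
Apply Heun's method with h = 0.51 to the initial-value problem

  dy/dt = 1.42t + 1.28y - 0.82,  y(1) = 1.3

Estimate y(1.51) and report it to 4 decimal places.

Heun: k1 = f(t_n, y_n); k2 = f(t_n + h, y_n + h·k1); y_{n+1} = y_n + (h/2)·(k1 + k2).
t=1.000000, y=1.300000:
  k1 = f(1.000000, 1.300000) = 2.264000
  k2 = f(1.510000, 2.454640) = 4.466139
  y ← 1.300000 + (0.51/2)·(2.264000 + 4.466139) = 3.016185
y(1.51) ≈ 3.0162

3.0162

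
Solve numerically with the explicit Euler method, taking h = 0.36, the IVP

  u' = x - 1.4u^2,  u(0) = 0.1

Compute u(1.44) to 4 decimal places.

Euler: u_{n+1} = u_n + h·f(x_n, u_n).
x=0.000000, u=0.100000: f=-0.014000 → u ← 0.100000 + 0.36·(-0.014000) = 0.094960
x=0.360000, u=0.094960: f=0.347376 → u ← 0.094960 + 0.36·0.347376 = 0.220015
x=0.720000, u=0.220015: f=0.652231 → u ← 0.220015 + 0.36·0.652231 = 0.454818
x=1.080000, u=0.454818: f=0.790397 → u ← 0.454818 + 0.36·0.790397 = 0.739361
u(1.44) ≈ 0.7394

0.7394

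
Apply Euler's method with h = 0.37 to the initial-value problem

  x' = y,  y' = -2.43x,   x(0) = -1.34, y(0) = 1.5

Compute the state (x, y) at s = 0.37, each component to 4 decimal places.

Euler on (x,y): x_{n+1} = x_n + h·x', y_{n+1} = y_n + h·y'.
0.000000: (-1.340000, 1.500000); f=(1.500000, 3.256200) → (-0.785000, 2.704794)
(x(0.37), y(0.37)) ≈ (-0.7850, 2.7048)

-0.7850, 2.7048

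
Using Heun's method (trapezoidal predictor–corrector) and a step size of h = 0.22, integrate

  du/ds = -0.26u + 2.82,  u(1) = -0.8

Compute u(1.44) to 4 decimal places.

0.4583

Heun: k1 = f(s_n, u_n); k2 = f(s_n + h, u_n + h·k1); u_{n+1} = u_n + (h/2)·(k1 + k2).
s=1.000000, u=-0.800000:
  k1 = f(1.000000, -0.800000) = 3.028000
  k2 = f(1.220000, -0.133840) = 2.854798
  u ← -0.800000 + (0.22/2)·(3.028000 + 2.854798) = -0.152892
s=1.220000, u=-0.152892:
  k1 = f(1.220000, -0.152892) = 2.859752
  k2 = f(1.440000, 0.476253) = 2.696174
  u ← -0.152892 + (0.22/2)·(2.859752 + 2.696174) = 0.458260
u(1.44) ≈ 0.4583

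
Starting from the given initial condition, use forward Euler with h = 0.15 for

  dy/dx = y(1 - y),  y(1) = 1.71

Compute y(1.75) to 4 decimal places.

Euler: y_{n+1} = y_n + h·f(x_n, y_n).
x=1.000000, y=1.710000: f=-1.214100 → y ← 1.710000 + 0.15·(-1.214100) = 1.527885
x=1.150000, y=1.527885: f=-0.806548 → y ← 1.527885 + 0.15·(-0.806548) = 1.406903
x=1.300000, y=1.406903: f=-0.572473 → y ← 1.406903 + 0.15·(-0.572473) = 1.321032
x=1.450000, y=1.321032: f=-0.424093 → y ← 1.321032 + 0.15·(-0.424093) = 1.257418
x=1.600000, y=1.257418: f=-0.323682 → y ← 1.257418 + 0.15·(-0.323682) = 1.208866
y(1.75) ≈ 1.2089

1.2089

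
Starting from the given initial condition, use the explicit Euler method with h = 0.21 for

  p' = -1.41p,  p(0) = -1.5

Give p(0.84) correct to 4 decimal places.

Euler: p_{n+1} = p_n + h·f(t_n, p_n).
t=0.000000, p=-1.500000: f=2.115000 → p ← -1.500000 + 0.21·2.115000 = -1.055850
t=0.210000, p=-1.055850: f=1.488748 → p ← -1.055850 + 0.21·1.488748 = -0.743213
t=0.420000, p=-0.743213: f=1.047930 → p ← -0.743213 + 0.21·1.047930 = -0.523148
t=0.630000, p=-0.523148: f=0.737638 → p ← -0.523148 + 0.21·0.737638 = -0.368244
p(0.84) ≈ -0.3682

-0.3682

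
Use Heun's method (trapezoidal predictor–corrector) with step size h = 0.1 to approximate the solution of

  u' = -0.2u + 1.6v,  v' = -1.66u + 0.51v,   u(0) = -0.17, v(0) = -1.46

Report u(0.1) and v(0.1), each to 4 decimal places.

Heun on (u,v): k1 = f(t_n, state_n); k2 = f(t_n + h, state_n + h·k1); state_{n+1} = state_n + (h/2)·(k1 + k2).
0.000000: (-0.170000, -1.460000)
  k1 = (-2.302000, -0.462400)
  predictor → (-0.400200, -1.506240)
  k2 = (-2.329944, -0.103850)
  → (-0.401597, -1.488313)
(u(0.1), v(0.1)) ≈ (-0.4016, -1.4883)

-0.4016, -1.4883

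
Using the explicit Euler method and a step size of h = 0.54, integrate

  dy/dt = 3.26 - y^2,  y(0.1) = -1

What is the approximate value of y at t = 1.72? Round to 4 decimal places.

1.6520

Euler: y_{n+1} = y_n + h·f(t_n, y_n).
t=0.100000, y=-1.000000: f=2.260000 → y ← -1.000000 + 0.54·2.260000 = 0.220400
t=0.640000, y=0.220400: f=3.211424 → y ← 0.220400 + 0.54·3.211424 = 1.954569
t=1.180000, y=1.954569: f=-0.560339 → y ← 1.954569 + 0.54·(-0.560339) = 1.651986
y(1.72) ≈ 1.6520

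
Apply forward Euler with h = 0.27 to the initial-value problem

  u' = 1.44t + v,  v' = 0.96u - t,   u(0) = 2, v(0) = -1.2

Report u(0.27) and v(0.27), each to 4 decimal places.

1.6760, -0.6816

Euler on (u,v): u_{n+1} = u_n + h·u', v_{n+1} = v_n + h·v'.
0.000000: (2.000000, -1.200000); f=(-1.200000, 1.920000) → (1.676000, -0.681600)
(u(0.27), v(0.27)) ≈ (1.6760, -0.6816)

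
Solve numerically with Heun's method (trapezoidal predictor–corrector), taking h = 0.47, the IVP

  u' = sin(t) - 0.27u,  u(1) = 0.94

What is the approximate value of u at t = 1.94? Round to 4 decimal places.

1.5113

Heun: k1 = f(t_n, u_n); k2 = f(t_n + h, u_n + h·k1); u_{n+1} = u_n + (h/2)·(k1 + k2).
t=1.000000, u=0.940000:
  k1 = f(1.000000, 0.940000) = 0.587671
  k2 = f(1.470000, 1.216205) = 0.666549
  u ← 0.940000 + (0.47/2)·(0.587671 + 0.666549) = 1.234742
t=1.470000, u=1.234742:
  k1 = f(1.470000, 1.234742) = 0.661544
  k2 = f(1.940000, 1.545667) = 0.515285
  u ← 1.234742 + (0.47/2)·(0.661544 + 0.515285) = 1.511296
u(1.94) ≈ 1.5113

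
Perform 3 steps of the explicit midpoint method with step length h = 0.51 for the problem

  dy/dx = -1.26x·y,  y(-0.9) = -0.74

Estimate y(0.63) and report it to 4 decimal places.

Midpoint: k1 = f(x_n, y_n); k2 = f(x_n + h/2, y_n + (h/2)·k1); y_{n+1} = y_n + h·k2.
x=-0.900000, y=-0.740000:
  k1 = f(-0.900000, -0.740000) = -0.839160
  k2 = f(-0.645000, -0.953986) = -0.775304
  y ← -0.740000 + 0.51·(-0.775304) = -1.135405
x=-0.390000, y=-1.135405:
  k1 = f(-0.390000, -1.135405) = -0.557938
  k2 = f(-0.135000, -1.277679) = -0.217333
  y ← -1.135405 + 0.51·(-0.217333) = -1.246245
x=0.120000, y=-1.246245:
  k1 = f(0.120000, -1.246245) = 0.188432
  k2 = f(0.375000, -1.198195) = 0.566147
  y ← -1.246245 + 0.51·0.566147 = -0.957510
y(0.63) ≈ -0.9575

-0.9575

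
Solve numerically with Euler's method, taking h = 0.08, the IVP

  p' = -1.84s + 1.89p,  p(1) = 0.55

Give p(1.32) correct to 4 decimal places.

0.1516

Euler: p_{n+1} = p_n + h·f(s_n, p_n).
s=1.000000, p=0.550000: f=-0.800500 → p ← 0.550000 + 0.08·(-0.800500) = 0.485960
s=1.080000, p=0.485960: f=-1.068736 → p ← 0.485960 + 0.08·(-1.068736) = 0.400461
s=1.160000, p=0.400461: f=-1.377528 → p ← 0.400461 + 0.08·(-1.377528) = 0.290259
s=1.240000, p=0.290259: f=-1.733011 → p ← 0.290259 + 0.08·(-1.733011) = 0.151618
p(1.32) ≈ 0.1516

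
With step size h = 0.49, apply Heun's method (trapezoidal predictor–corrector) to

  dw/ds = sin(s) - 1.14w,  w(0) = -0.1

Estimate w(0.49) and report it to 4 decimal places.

0.0556

Heun: k1 = f(s_n, w_n); k2 = f(s_n + h, w_n + h·k1); w_{n+1} = w_n + (h/2)·(k1 + k2).
s=0.000000, w=-0.100000:
  k1 = f(0.000000, -0.100000) = 0.114000
  k2 = f(0.490000, -0.044140) = 0.520945
  w ← -0.100000 + (0.49/2)·(0.114000 + 0.520945) = 0.055562
w(0.49) ≈ 0.0556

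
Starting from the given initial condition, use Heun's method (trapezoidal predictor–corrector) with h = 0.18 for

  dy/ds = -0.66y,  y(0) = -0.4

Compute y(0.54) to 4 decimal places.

Heun: k1 = f(s_n, y_n); k2 = f(s_n + h, y_n + h·k1); y_{n+1} = y_n + (h/2)·(k1 + k2).
s=0.000000, y=-0.400000:
  k1 = f(0.000000, -0.400000) = 0.264000
  k2 = f(0.180000, -0.352480) = 0.232637
  y ← -0.400000 + (0.18/2)·(0.264000 + 0.232637) = -0.355303
s=0.180000, y=-0.355303:
  k1 = f(0.180000, -0.355303) = 0.234500
  k2 = f(0.360000, -0.313093) = 0.206641
  y ← -0.355303 + (0.18/2)·(0.234500 + 0.206641) = -0.315600
s=0.360000, y=-0.315600:
  k1 = f(0.360000, -0.315600) = 0.208296
  k2 = f(0.540000, -0.278107) = 0.183550
  y ← -0.315600 + (0.18/2)·(0.208296 + 0.183550) = -0.280334
y(0.54) ≈ -0.2803

-0.2803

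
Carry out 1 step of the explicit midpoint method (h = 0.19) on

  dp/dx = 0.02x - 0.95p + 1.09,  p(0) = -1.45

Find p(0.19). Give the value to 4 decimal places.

Midpoint: k1 = f(x_n, p_n); k2 = f(x_n + h/2, p_n + (h/2)·k1); p_{n+1} = p_n + h·k2.
x=0.000000, p=-1.450000:
  k1 = f(0.000000, -1.450000) = 2.467500
  k2 = f(0.095000, -1.215587) = 2.246708
  p ← -1.450000 + 0.19·2.246708 = -1.023125
p(0.19) ≈ -1.0231

-1.0231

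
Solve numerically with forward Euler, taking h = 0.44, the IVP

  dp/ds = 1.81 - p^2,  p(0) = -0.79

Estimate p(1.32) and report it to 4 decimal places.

Euler: p_{n+1} = p_n + h·f(s_n, p_n).
s=0.000000, p=-0.790000: f=1.185900 → p ← -0.790000 + 0.44·1.185900 = -0.268204
s=0.440000, p=-0.268204: f=1.738067 → p ← -0.268204 + 0.44·1.738067 = 0.496545
s=0.880000, p=0.496545: f=1.563443 → p ← 0.496545 + 0.44·1.563443 = 1.184460
p(1.32) ≈ 1.1845

1.1845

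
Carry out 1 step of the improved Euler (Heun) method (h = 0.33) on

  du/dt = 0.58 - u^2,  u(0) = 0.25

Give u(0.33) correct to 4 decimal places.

Heun: k1 = f(t_n, u_n); k2 = f(t_n + h, u_n + h·k1); u_{n+1} = u_n + (h/2)·(k1 + k2).
t=0.000000, u=0.250000:
  k1 = f(0.000000, 0.250000) = 0.517500
  k2 = f(0.330000, 0.420775) = 0.402948
  u ← 0.250000 + (0.33/2)·(0.517500 + 0.402948) = 0.401874
u(0.33) ≈ 0.4019

0.4019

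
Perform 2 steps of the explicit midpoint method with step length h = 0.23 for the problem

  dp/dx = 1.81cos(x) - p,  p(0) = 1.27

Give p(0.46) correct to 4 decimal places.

1.4420

Midpoint: k1 = f(x_n, p_n); k2 = f(x_n + h/2, p_n + (h/2)·k1); p_{n+1} = p_n + h·k2.
x=0.000000, p=1.270000:
  k1 = f(0.000000, 1.270000) = 0.540000
  k2 = f(0.115000, 1.332100) = 0.465945
  p ← 1.270000 + 0.23·0.465945 = 1.377167
x=0.230000, p=1.377167:
  k1 = f(0.230000, 1.377167) = 0.385169
  k2 = f(0.345000, 1.421462) = 0.281885
  p ← 1.377167 + 0.23·0.281885 = 1.442001
p(0.46) ≈ 1.4420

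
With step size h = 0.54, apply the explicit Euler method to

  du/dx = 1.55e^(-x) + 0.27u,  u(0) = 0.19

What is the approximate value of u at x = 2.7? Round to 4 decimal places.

3.2111

Euler: u_{n+1} = u_n + h·f(x_n, u_n).
x=0.000000, u=0.190000: f=1.601300 → u ← 0.190000 + 0.54·1.601300 = 1.054702
x=0.540000, u=1.054702: f=1.188029 → u ← 1.054702 + 0.54·1.188029 = 1.696238
x=1.080000, u=1.696238: f=0.984357 → u ← 1.696238 + 0.54·0.984357 = 2.227791
x=1.620000, u=2.227791: f=0.908246 → u ← 2.227791 + 0.54·0.908246 = 2.718244
x=2.160000, u=2.718244: f=0.912680 → u ← 2.718244 + 0.54·0.912680 = 3.211091
u(2.7) ≈ 3.2111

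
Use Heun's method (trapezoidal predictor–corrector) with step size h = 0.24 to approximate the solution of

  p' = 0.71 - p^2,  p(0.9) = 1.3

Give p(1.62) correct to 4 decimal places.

Heun: k1 = f(x_n, p_n); k2 = f(x_n + h, p_n + h·k1); p_{n+1} = p_n + (h/2)·(k1 + k2).
x=0.900000, p=1.300000:
  k1 = f(0.900000, 1.300000) = -0.980000
  k2 = f(1.140000, 1.064800) = -0.423799
  p ← 1.300000 + (0.24/2)·(-0.980000 + (-0.423799)) = 1.131544
x=1.140000, p=1.131544:
  k1 = f(1.140000, 1.131544) = -0.570392
  k2 = f(1.380000, 0.994650) = -0.279329
  p ← 1.131544 + (0.24/2)·(-0.570392 + (-0.279329)) = 1.029578
x=1.380000, p=1.029578:
  k1 = f(1.380000, 1.029578) = -0.350030
  k2 = f(1.620000, 0.945570) = -0.184103
  p ← 1.029578 + (0.24/2)·(-0.350030 + (-0.184103)) = 0.965482
p(1.62) ≈ 0.9655

0.9655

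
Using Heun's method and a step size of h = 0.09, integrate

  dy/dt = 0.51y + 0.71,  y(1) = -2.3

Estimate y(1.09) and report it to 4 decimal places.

-2.3426

Heun: k1 = f(t_n, y_n); k2 = f(t_n + h, y_n + h·k1); y_{n+1} = y_n + (h/2)·(k1 + k2).
t=1.000000, y=-2.300000:
  k1 = f(1.000000, -2.300000) = -0.463000
  k2 = f(1.090000, -2.341670) = -0.484252
  y ← -2.300000 + (0.09/2)·(-0.463000 + (-0.484252)) = -2.342626
y(1.09) ≈ -2.3426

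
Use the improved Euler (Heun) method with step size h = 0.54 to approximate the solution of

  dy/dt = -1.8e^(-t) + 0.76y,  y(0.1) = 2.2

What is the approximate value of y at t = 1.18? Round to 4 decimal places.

Heun: k1 = f(t_n, y_n); k2 = f(t_n + h, y_n + h·k1); y_{n+1} = y_n + (h/2)·(k1 + k2).
t=0.100000, y=2.200000:
  k1 = f(0.100000, 2.200000) = 0.043293
  k2 = f(0.640000, 2.223378) = 0.740641
  y ← 2.200000 + (0.54/2)·(0.043293 + 0.740641) = 2.411662
t=0.640000, y=2.411662:
  k1 = f(0.640000, 2.411662) = 0.883737
  k2 = f(1.180000, 2.888880) = 1.642447
  y ← 2.411662 + (0.54/2)·(0.883737 + 1.642447) = 3.093732
y(1.18) ≈ 3.0937

3.0937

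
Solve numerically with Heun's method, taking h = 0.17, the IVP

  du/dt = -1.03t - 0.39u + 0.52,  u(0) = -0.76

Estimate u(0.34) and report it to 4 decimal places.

-0.5578

Heun: k1 = f(t_n, u_n); k2 = f(t_n + h, u_n + h·k1); u_{n+1} = u_n + (h/2)·(k1 + k2).
t=0.000000, u=-0.760000:
  k1 = f(0.000000, -0.760000) = 0.816400
  k2 = f(0.170000, -0.621212) = 0.587173
  u ← -0.760000 + (0.17/2)·(0.816400 + 0.587173) = -0.640696
t=0.170000, u=-0.640696:
  k1 = f(0.170000, -0.640696) = 0.594772
  k2 = f(0.340000, -0.539585) = 0.380238
  u ← -0.640696 + (0.17/2)·(0.594772 + 0.380238) = -0.557820
u(0.34) ≈ -0.5578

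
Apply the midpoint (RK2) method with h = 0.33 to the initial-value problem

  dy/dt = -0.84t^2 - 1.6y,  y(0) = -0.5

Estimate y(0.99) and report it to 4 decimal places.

-0.3105

Midpoint: k1 = f(t_n, y_n); k2 = f(t_n + h/2, y_n + (h/2)·k1); y_{n+1} = y_n + h·k2.
t=0.000000, y=-0.500000:
  k1 = f(0.000000, -0.500000) = 0.800000
  k2 = f(0.165000, -0.368000) = 0.565931
  y ← -0.500000 + 0.33·0.565931 = -0.313243
t=0.330000, y=-0.313243:
  k1 = f(0.330000, -0.313243) = 0.409712
  k2 = f(0.495000, -0.245640) = 0.187203
  y ← -0.313243 + 0.33·0.187203 = -0.251466
t=0.660000, y=-0.251466:
  k1 = f(0.660000, -0.251466) = 0.036441
  k2 = f(0.825000, -0.245453) = -0.179000
  y ← -0.251466 + 0.33·(-0.179000) = -0.310536
y(0.99) ≈ -0.3105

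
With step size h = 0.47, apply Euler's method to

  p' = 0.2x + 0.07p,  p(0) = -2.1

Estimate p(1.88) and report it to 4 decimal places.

Euler: p_{n+1} = p_n + h·f(x_n, p_n).
x=0.000000, p=-2.100000: f=-0.147000 → p ← -2.100000 + 0.47·(-0.147000) = -2.169090
x=0.470000, p=-2.169090: f=-0.057836 → p ← -2.169090 + 0.47·(-0.057836) = -2.196273
x=0.940000, p=-2.196273: f=0.034261 → p ← -2.196273 + 0.47·0.034261 = -2.180170
x=1.410000, p=-2.180170: f=0.129388 → p ← -2.180170 + 0.47·0.129388 = -2.119358
p(1.88) ≈ -2.1194

-2.1194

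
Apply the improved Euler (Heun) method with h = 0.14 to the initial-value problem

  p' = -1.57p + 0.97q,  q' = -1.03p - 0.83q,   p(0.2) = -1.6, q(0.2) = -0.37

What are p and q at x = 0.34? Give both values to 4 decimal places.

-1.3131, -0.1339

Heun on (p,q): k1 = f(x_n, state_n); k2 = f(x_n + h, state_n + h·k1); state_{n+1} = state_n + (h/2)·(k1 + k2).
0.200000: (-1.600000, -0.370000)
  k1 = (2.153100, 1.955100)
  predictor → (-1.298566, -0.096286)
  k2 = (1.945351, 1.417440)
  → (-1.313108, -0.133922)
(p(0.34), q(0.34)) ≈ (-1.3131, -0.1339)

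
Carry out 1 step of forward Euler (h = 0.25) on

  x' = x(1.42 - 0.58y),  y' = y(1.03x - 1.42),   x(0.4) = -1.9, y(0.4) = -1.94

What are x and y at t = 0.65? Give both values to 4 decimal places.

Euler on (x,y): x_{n+1} = x_n + h·x', y_{n+1} = y_n + h·y'.
0.400000: (-1.900000, -1.940000); f=(-4.835880, 6.551380) → (-3.108970, -0.302155)
(x(0.65), y(0.65)) ≈ (-3.1090, -0.3022)

-3.1090, -0.3022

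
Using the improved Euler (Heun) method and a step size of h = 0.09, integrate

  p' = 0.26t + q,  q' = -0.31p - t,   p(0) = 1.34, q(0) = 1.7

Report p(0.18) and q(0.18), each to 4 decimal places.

Heun on (p,q): k1 = f(t_n, state_n); k2 = f(t_n + h, state_n + h·k1); state_{n+1} = state_n + (h/2)·(k1 + k2).
0.000000: (1.340000, 1.700000)
  k1 = (1.700000, -0.415400)
  predictor → (1.493000, 1.662614)
  k2 = (1.686014, -0.552830)
  → (1.492371, 1.656430)
0.090000: (1.492371, 1.656430)
  k1 = (1.679830, -0.552635)
  predictor → (1.643555, 1.606693)
  k2 = (1.653493, -0.689502)
  → (1.642370, 1.600533)
(p(0.18), q(0.18)) ≈ (1.6424, 1.6005)

1.6424, 1.6005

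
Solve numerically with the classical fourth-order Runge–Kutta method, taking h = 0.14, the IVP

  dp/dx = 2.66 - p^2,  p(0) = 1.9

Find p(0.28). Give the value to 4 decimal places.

1.7339

RK4: k1 = f(x_n, p_n); k2 = f(x_n + h/2, p_n + (h/2)·k1); k3 = f(x_n + h/2, p_n + (h/2)·k2); k4 = f(x_n + h, p_n + h·k3); p_{n+1} = p_n + (h/6)·(k1 + 2k2 + 2k3 + k4).
x=0.000000, p=1.900000:
  k1 = f(0.000000, 1.900000) = -0.950000
  k2 = f(0.070000, 1.833500) = -0.701722
  k3 = f(0.070000, 1.850879) = -0.765755
  k4 = f(0.140000, 1.792794) = -0.554112
  p ← 1.900000 + (0.14/6)·(k1 + 2k2 + 2k3 + k4) = 1.796422
x=0.140000, p=1.796422:
  k1 = f(0.140000, 1.796422) = -0.567131
  k2 = f(0.210000, 1.756723) = -0.426074
  k3 = f(0.210000, 1.766597) = -0.460864
  k4 = f(0.280000, 1.731901) = -0.339481
  p ← 1.796422 + (0.14/6)·(k1 + 2k2 + 2k3 + k4) = 1.733877
p(0.28) ≈ 1.7339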